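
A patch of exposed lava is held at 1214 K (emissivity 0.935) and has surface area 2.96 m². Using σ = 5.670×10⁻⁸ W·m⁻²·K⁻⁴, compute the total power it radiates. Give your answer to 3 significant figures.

P ≈ 3.41×10⁵ W

Area A = 2.96 m².
P = εσAT⁴ = 0.935 × 5.670×10⁻⁸ × 2.96 × (1214)⁴ = 3.41×10⁵ W.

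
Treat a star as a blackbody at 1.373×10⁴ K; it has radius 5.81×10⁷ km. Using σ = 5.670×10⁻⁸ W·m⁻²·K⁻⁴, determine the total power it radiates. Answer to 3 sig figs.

Surface area A = 4πR² = 4π(5.81×10¹⁰ m)² = 4.24192×10²² m².
P = σAT⁴ = 5.670×10⁻⁸ × 4.24192×10²² × (1.373×10⁴)⁴ = 8.55×10³¹ W.

P ≈ 8.55×10³¹ W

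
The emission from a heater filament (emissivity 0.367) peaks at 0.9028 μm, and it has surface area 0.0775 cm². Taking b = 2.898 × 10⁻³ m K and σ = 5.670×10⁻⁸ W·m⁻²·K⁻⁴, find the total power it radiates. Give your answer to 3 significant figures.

P ≈ 17.1 W

Wien's law: T = b/λ_max = 2.898×10⁻³/9.028×10⁻⁷ = 3210.01 K.
Area A = 0.0775 cm² = 7.75×10⁻⁶ m².
Then P = εσAT⁴ = 0.367×5.670×10⁻⁸×7.75×10⁻⁶×(3210.01)⁴ = 17.1 W.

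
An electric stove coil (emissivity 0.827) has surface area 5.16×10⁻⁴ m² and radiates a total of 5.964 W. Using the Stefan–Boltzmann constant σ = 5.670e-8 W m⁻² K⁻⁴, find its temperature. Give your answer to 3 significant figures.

Area A = 5.16×10⁻⁴ m².
P = εσAT⁴ ⇒ T = (P/(εσA))^(1/4) = (5.964/(0.827×5.670×10⁻⁸×5.16×10⁻⁴))^(1/4) = 705 K.

T ≈ 705 K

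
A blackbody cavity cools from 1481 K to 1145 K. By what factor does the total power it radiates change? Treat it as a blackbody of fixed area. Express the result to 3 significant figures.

P ∝ T⁴, so P₂/P₁ = (T₂/T₁)⁴ = (1145/1481)⁴ = (0.773126)⁴ = 0.357.

P₂/P₁ ≈ 0.357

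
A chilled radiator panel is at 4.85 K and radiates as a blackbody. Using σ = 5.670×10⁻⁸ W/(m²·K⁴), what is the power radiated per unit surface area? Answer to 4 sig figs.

Stefan–Boltzmann: I = σT⁴ = 5.670×10⁻⁸ × (4.85)⁴ = 3.137×10⁻⁵ W/m².

I ≈ 3.137×10⁻⁵ W/m²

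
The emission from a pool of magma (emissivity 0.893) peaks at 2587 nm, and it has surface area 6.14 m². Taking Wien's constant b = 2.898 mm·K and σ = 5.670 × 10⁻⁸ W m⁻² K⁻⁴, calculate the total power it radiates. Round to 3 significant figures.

Wien's law: T = b/λ_max = 2.898×10⁻³/2.587×10⁻⁶ = 1120.22 K.
Area A = 6.14 m².
Then P = εσAT⁴ = 0.893×5.670×10⁻⁸×6.14×(1120.22)⁴ = 4.90×10⁵ W.

P ≈ 4.90×10⁵ W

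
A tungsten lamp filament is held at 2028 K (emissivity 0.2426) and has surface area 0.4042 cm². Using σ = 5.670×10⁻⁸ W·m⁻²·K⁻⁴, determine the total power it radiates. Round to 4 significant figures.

P ≈ 9.405 W

Area A = 0.4042 cm² = 4.042×10⁻⁵ m².
P = εσAT⁴ = 0.2426 × 5.670×10⁻⁸ × 4.042×10⁻⁵ × (2028)⁴ = 9.405 W.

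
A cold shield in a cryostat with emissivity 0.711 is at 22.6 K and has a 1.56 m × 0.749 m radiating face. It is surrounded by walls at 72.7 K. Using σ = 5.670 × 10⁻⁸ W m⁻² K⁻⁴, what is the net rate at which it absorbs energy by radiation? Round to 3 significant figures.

Area A = 1.56 × 0.749 = 1.16844 m².
Net radiated power P_net = εσA(T⁴ − T₀⁴) = 0.711×5.670×10⁻⁸×1.16844×(22.6⁴ − 72.7⁴).
T⁴ − T₀⁴ = 2.60876×10⁵ − 2.79343×10⁷ = -2.76734×10⁷ K⁴, so P_net = -1.30 W — negative, meaning a net gain of 1.30 W.

Net gain ≈ 1.30 W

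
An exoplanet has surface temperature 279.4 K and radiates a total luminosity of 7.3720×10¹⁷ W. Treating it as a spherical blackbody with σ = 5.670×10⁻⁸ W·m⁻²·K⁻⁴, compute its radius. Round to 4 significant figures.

L = 4πR²σT⁴ ⇒ R = √(L/(4πσT⁴)).
σT⁴ = 345.532 W/m², so R = √(7.3720×10¹⁷/(4π×345.532)) = 1.303×10⁷ m.

R ≈ 1.303×10⁷ m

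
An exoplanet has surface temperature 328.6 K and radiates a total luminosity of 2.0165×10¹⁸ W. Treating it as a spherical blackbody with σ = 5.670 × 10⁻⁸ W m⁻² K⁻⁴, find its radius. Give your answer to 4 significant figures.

L = 4πR²σT⁴ ⇒ R = √(L/(4πσT⁴)).
σT⁴ = 661.079 W/m², so R = √(2.0165×10¹⁸/(4π×661.079)) = 1.558×10⁷ m.

R ≈ 1.558×10⁷ m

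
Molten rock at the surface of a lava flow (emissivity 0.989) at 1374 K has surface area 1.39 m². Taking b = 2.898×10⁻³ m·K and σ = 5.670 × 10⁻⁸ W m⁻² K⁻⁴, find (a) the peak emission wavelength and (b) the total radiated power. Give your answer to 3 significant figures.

λ_max ≈ 2.11 μm; P ≈ 2.78×10⁵ W

(a) λ_max = b/T = 2.898×10⁻³/1374 = 2.109×10⁻⁶ m = 2.11 μm.
Area A = 1.39 m².
(b) P = εσAT⁴ = 0.989×5.670×10⁻⁸×1.39×(1374)⁴ = 2.78×10⁵ W.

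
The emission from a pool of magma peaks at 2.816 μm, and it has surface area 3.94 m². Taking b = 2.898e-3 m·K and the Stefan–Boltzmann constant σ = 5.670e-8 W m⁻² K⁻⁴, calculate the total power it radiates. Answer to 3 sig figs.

Wien's law: T = b/λ_max = 2.898×10⁻³/2.816×10⁻⁶ = 1029.12 K.
Area A = 3.94 m².
Then P = σAT⁴ = 5.670×10⁻⁸×3.94×(1029.12)⁴ = 2.51×10⁵ W.

P ≈ 2.51×10⁵ W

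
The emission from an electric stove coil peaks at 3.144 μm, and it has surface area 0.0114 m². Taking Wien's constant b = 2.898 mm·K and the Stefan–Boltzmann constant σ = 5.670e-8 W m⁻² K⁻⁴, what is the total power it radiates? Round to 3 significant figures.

Wien's law: T = b/λ_max = 2.898×10⁻³/3.144×10⁻⁶ = 921.756 K.
Area A = 0.0114 m².
Then P = σAT⁴ = 5.670×10⁻⁸×0.0114×(921.756)⁴ = 467 W.

P ≈ 467 W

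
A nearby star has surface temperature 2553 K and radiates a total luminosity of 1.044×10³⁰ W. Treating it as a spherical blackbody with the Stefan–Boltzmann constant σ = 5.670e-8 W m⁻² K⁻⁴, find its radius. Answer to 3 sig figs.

R ≈ 1.86×10¹¹ m

L = 4πR²σT⁴ ⇒ R = √(L/(4πσT⁴)).
σT⁴ = 2.40872×10⁶ W/m², so R = √(1.044×10³⁰/(4π×2.40872×10⁶)) = 1.86×10¹¹ m.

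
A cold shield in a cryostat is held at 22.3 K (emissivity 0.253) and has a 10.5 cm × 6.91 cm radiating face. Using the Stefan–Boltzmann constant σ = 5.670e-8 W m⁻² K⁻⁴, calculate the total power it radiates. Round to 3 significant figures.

P ≈ 2.57×10⁻⁵ W

Area A = 0.105 × 0.0691 = 7.2555×10⁻³ m².
P = εσAT⁴ = 0.253 × 5.670×10⁻⁸ × 7.2555×10⁻³ × (22.3)⁴ = 2.57×10⁻⁵ W.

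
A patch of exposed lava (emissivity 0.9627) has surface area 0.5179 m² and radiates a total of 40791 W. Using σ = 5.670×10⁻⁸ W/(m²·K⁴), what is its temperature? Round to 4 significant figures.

Area A = 0.5179 m².
P = εσAT⁴ ⇒ T = (P/(εσA))^(1/4) = (40791/(0.9627×5.670×10⁻⁸×0.5179))^(1/4) = 1096 K.

T ≈ 1096 K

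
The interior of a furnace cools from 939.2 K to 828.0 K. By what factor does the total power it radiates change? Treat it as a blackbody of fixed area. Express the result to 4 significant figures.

P ∝ T⁴, so P₂/P₁ = (T₂/T₁)⁴ = (828.0/939.2)⁴ = (0.881601)⁴ = 0.6041.

P₂/P₁ ≈ 0.6041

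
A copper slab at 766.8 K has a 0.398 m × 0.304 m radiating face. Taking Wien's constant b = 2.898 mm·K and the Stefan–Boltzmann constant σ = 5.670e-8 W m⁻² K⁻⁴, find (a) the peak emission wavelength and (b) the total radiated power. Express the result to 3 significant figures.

(a) λ_max = b/T = 2.898×10⁻³/766.8 = 3.779×10⁻⁶ m = 3.78 μm.
Area A = 0.398 × 0.304 = 0.120992 m².
(b) P = σAT⁴ = 5.670×10⁻⁸×0.120992×(766.8)⁴ = 2.37×10³ W.

λ_max ≈ 3.78 μm; P ≈ 2.37×10³ W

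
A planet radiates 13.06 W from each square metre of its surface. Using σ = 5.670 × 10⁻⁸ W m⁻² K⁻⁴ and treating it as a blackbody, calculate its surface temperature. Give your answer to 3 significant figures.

I = σT⁴, so T = (I/σ)^(1/4) = (13.06/(5.670×10⁻⁸))^(1/4) = 123 K.

T ≈ 123 K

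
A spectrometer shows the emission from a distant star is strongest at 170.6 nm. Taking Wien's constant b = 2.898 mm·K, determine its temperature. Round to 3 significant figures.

Wien's law gives T = b/λ_max = (2.898×10⁻³ m·K)/(1.706×10⁻⁷ m) = 1.70×10⁴ K.

T ≈ 1.70×10⁴ K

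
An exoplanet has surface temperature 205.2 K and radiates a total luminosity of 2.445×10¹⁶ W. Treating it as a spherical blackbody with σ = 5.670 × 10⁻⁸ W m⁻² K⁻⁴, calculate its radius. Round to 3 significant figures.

R ≈ 4.40×10⁶ m

L = 4πR²σT⁴ ⇒ R = √(L/(4πσT⁴)).
σT⁴ = 100.529 W/m², so R = √(2.445×10¹⁶/(4π×100.529)) = 4.40×10⁶ m.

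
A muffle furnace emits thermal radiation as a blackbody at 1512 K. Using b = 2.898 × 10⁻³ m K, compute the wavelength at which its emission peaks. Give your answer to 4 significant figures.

Wien's displacement law: λ_max = b/T = (2.898×10⁻³ m·K)/(1512 K) = 1.9167×10⁻⁶ m.
That is 1917 nm, in the infrared range.

λ_max ≈ 1917 nm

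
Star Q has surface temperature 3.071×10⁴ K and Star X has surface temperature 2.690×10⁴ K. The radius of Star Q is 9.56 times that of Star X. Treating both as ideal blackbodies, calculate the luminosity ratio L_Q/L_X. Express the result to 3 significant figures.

L ∝ R²T⁴, so L_Q/L_X = (R_Q/R_X)²(T_Q/T_X)⁴ = (9.56)² × (3.071×10⁴/2.690×10⁴)⁴ = 91.3936 × 1.69867 = 155.

L_Q/L_X ≈ 155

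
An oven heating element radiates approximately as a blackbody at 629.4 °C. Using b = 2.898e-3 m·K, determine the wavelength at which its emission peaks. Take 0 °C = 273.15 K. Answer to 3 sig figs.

T = 629.4 °C + 273.15 = 902.55 K.
Wien's displacement law: λ_max = b/T = (2.898×10⁻³ m·K)/(902.55 K) = 3.211×10⁻⁶ m.
That is 3.21 μm, in the infrared range.

λ_max ≈ 3.21 μm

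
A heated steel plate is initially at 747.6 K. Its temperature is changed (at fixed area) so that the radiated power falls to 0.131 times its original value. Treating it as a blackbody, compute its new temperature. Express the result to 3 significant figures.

P ∝ T⁴, so T₂/T₁ = (P₂/P₁)^(1/4) = (0.131)^(1/4) = 0.601614.
T₂ = 747.6 × 0.601614 = 450 K.

T₂ ≈ 450 K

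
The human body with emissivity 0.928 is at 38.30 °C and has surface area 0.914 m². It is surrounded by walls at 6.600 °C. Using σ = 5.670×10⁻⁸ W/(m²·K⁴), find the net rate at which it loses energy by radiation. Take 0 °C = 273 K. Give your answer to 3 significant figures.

T = 38.30 °C + 273 = 311.30 K.
Surroundings: T = 6.600 °C + 273 = 279.600 K.
Area A = 0.914 m².
Net radiated power P_net = εσA(T⁴ − T₀⁴) = 0.928×5.670×10⁻⁸×0.914×(311.30⁴ − 279.600⁴).
T⁴ − T₀⁴ = 9.39110×10⁹ − 6.11151×10⁹ = 3.27959×10⁹ K⁴, so P_net = 158 W.

Net loss ≈ 158 W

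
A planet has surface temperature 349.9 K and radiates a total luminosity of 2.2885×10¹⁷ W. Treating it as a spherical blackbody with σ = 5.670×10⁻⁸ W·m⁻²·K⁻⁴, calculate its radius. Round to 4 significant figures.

L = 4πR²σT⁴ ⇒ R = √(L/(4πσT⁴)).
σT⁴ = 849.882 W/m², so R = √(2.2885×10¹⁷/(4π×849.882)) = 4.629×10⁶ m.

R ≈ 4.629×10⁶ m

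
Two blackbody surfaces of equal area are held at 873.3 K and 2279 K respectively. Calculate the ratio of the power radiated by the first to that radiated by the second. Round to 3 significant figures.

With equal areas, P₁/P₂ = (T₁/T₂)⁴ = (873.3/2279)⁴ = 0.0216.

P₁/P₂ ≈ 0.0216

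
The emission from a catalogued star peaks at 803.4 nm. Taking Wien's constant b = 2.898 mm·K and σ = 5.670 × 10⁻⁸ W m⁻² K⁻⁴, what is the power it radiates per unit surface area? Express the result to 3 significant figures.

I ≈ 9.60×10⁶ W/m²

Wien's law: T = b/λ_max = 2.898×10⁻³/8.034×10⁻⁷ = 3607.17 K.
Then I = σT⁴ = 5.670×10⁻⁸×(3607.17)⁴ = 9.60×10⁶ W/m².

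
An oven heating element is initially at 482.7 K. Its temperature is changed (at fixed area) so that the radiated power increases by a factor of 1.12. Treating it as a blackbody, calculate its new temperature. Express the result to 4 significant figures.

P ∝ T⁴, so T₂/T₁ = (P₂/P₁)^(1/4) = (1.12)^(1/4) = 1.02874.
T₂ = 482.7 × 1.02874 = 496.6 K.

T₂ ≈ 496.6 K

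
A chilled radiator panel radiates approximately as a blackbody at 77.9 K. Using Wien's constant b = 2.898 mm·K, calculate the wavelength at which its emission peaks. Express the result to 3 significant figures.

λ_max ≈ 37.2 μm

Wien's displacement law: λ_max = b/T = (2.898×10⁻³ m·K)/(77.9 K) = 3.720×10⁻⁵ m.
That is 37.2 μm, in the infrared range.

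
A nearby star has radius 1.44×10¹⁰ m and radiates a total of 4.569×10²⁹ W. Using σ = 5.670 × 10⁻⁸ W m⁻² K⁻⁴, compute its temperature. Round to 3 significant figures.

T ≈ 7.46×10³ K

Surface area A = 4πR² = 4π(1.44×10¹⁰ m)² = 2.60576×10²¹ m².
P = σAT⁴ ⇒ T = (P/(σA))^(1/4) = (4.569×10²⁹/(5.670×10⁻⁸×2.60576×10²¹))^(1/4) = 7.46×10³ K.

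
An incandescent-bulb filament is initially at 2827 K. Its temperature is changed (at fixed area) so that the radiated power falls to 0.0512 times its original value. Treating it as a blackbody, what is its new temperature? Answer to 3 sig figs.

P ∝ T⁴, so T₂/T₁ = (P₂/P₁)^(1/4) = (0.0512)^(1/4) = 0.475683.
T₂ = 2827 × 0.475683 = 1.34×10³ K.

T₂ ≈ 1.34×10³ K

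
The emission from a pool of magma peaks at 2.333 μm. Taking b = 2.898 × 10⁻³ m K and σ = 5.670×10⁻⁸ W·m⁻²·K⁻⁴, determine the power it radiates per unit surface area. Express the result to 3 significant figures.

Wien's law: T = b/λ_max = 2.898×10⁻³/2.333×10⁻⁶ = 1242.18 K.
Then I = σT⁴ = 5.670×10⁻⁸×(1242.18)⁴ = 1.35×10⁵ W/m².

I ≈ 1.35×10⁵ W/m²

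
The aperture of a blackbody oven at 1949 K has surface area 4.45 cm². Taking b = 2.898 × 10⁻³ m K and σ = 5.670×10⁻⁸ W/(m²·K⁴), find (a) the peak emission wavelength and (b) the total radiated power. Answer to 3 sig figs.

λ_max ≈ 1.49×10³ nm; P ≈ 364 W

(a) λ_max = b/T = 2.898×10⁻³/1949 = 1.487×10⁻⁶ m = 1.49×10³ nm.
Area A = 4.45 cm² = 4.45×10⁻⁴ m².
(b) P = σAT⁴ = 5.670×10⁻⁸×4.45×10⁻⁴×(1949)⁴ = 364 W.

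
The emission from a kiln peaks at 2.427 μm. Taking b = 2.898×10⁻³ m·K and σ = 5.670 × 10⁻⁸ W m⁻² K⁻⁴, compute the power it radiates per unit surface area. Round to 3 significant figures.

Wien's law: T = b/λ_max = 2.898×10⁻³/2.427×10⁻⁶ = 1194.07 K.
Then I = σT⁴ = 5.670×10⁻⁸×(1194.07)⁴ = 1.15×10⁵ W/m².

I ≈ 1.15×10⁵ W/m²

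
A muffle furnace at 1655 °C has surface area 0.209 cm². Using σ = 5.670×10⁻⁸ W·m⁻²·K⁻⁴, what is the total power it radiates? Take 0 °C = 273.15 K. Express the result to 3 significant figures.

T = 1655 °C + 273.15 = 1928.15 K.
Area A = 0.209 cm² = 2.09×10⁻⁵ m².
P = σAT⁴ = 5.670×10⁻⁸ × 2.09×10⁻⁵ × (1928.15)⁴ = 16.4 W.

P ≈ 16.4 W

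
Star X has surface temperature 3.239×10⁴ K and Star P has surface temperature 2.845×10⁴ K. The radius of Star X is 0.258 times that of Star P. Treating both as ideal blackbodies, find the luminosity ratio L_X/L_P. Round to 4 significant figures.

L_X/L_P ≈ 0.1118

L ∝ R²T⁴, so L_X/L_P = (R_X/R_P)²(T_X/T_P)⁴ = (0.258)² × (3.239×10⁴/2.845×10⁴)⁴ = 0.066564 × 1.68002 = 0.1118.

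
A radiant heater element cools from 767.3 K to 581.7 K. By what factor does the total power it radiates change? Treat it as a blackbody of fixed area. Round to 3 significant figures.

P ∝ T⁴, so P₂/P₁ = (T₂/T₁)⁴ = (581.7/767.3)⁴ = (0.758113)⁴ = 0.330.

P₂/P₁ ≈ 0.330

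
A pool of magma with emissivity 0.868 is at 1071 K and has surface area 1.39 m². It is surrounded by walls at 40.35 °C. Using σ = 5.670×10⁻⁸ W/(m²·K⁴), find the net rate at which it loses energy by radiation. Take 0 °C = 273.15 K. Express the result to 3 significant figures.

Surroundings: T = 40.35 °C + 273.15 = 313.50 K.
Area A = 1.39 m².
Net radiated power P_net = εσA(T⁴ − T₀⁴) = 0.868×5.670×10⁻⁸×1.39×(1071⁴ − 313.50⁴).
T⁴ − T₀⁴ = 1.31570×10¹² − 9.65940×10⁹ = 1.30604×10¹² K⁴, so P_net = 8.93×10⁴ W.

Net loss ≈ 8.93×10⁴ W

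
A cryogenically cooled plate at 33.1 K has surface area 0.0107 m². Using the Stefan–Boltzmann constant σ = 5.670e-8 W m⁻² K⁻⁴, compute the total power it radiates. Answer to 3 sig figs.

P ≈ 7.28×10⁻⁴ W

Area A = 0.0107 m².
P = σAT⁴ = 5.670×10⁻⁸ × 0.0107 × (33.1)⁴ = 7.28×10⁻⁴ W.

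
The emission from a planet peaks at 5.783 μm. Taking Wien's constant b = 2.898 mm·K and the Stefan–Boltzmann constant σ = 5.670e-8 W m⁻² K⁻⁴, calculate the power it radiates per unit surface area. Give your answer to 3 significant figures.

I ≈ 3.58×10³ W/m²

Wien's law: T = b/λ_max = 2.898×10⁻³/5.783×10⁻⁶ = 501.124 K.
Then I = σT⁴ = 5.670×10⁻⁸×(501.124)⁴ = 3.58×10³ W/m².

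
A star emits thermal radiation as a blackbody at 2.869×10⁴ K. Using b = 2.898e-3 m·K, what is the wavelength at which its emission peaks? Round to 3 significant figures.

λ_max ≈ 101 nm

Wien's displacement law: λ_max = b/T = (2.898×10⁻³ m·K)/(2.869×10⁴ K) = 1.010×10⁻⁷ m.
That is 101 nm, in the ultraviolet range.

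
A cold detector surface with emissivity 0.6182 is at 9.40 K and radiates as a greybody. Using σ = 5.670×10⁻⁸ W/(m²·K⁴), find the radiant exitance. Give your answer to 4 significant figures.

I ≈ 2.737×10⁻⁴ W/m²

Stefan–Boltzmann: I = εσT⁴ = 0.6182 × 5.670×10⁻⁸ × (9.40)⁴ = 2.737×10⁻⁴ W/m².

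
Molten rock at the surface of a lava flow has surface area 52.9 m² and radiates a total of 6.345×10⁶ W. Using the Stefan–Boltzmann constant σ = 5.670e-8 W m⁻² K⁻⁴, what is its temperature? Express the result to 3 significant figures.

Area A = 52.9 m².
P = σAT⁴ ⇒ T = (P/(σA))^(1/4) = (6.345×10⁶/(5.670×10⁻⁸×52.9))^(1/4) = 1.21×10³ K.

T ≈ 1.21×10³ K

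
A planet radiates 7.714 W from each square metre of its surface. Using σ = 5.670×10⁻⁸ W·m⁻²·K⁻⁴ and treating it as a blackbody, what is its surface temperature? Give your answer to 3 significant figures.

I = σT⁴, so T = (I/σ)^(1/4) = (7.714/(5.670×10⁻⁸))^(1/4) = 108 K.

T ≈ 108 K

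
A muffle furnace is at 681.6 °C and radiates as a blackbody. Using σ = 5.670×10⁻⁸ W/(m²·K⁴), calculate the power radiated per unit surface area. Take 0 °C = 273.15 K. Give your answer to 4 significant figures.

I ≈ 4.711×10⁴ W/m²

T = 681.6 °C + 273.15 = 954.75 K.
Stefan–Boltzmann: I = σT⁴ = 5.670×10⁻⁸ × (954.75)⁴ = 4.711×10⁴ W/m².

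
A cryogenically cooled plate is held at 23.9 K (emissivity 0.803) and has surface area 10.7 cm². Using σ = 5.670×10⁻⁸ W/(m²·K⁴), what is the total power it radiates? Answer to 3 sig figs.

Area A = 10.7 cm² = 1.07×10⁻³ m².
P = εσAT⁴ = 0.803 × 5.670×10⁻⁸ × 1.07×10⁻³ × (23.9)⁴ = 1.59×10⁻⁵ W.

P ≈ 1.59×10⁻⁵ W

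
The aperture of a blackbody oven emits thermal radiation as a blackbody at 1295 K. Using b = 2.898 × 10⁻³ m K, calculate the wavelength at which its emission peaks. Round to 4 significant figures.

λ_max ≈ 2238 nm

Wien's displacement law: λ_max = b/T = (2.898×10⁻³ m·K)/(1295 K) = 2.2378×10⁻⁶ m.
That is 2238 nm, in the infrared range.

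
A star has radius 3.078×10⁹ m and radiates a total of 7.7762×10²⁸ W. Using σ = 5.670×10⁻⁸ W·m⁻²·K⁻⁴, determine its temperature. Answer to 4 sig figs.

Surface area A = 4πR² = 4π(3.078×10⁹ m)² = 1.19055×10²⁰ m².
P = σAT⁴ ⇒ T = (P/(σA))^(1/4) = (7.7762×10²⁸/(5.670×10⁻⁸×1.19055×10²⁰))^(1/4) = 1.036×10⁴ K.

T ≈ 1.036×10⁴ K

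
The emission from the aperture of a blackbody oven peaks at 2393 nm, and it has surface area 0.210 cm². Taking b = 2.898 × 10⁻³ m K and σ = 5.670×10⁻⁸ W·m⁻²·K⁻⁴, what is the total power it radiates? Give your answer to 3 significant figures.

P ≈ 2.56 W

Wien's law: T = b/λ_max = 2.898×10⁻³/2.393×10⁻⁶ = 1211.03 K.
Area A = 0.210 cm² = 2.10×10⁻⁵ m².
Then P = σAT⁴ = 5.670×10⁻⁸×2.10×10⁻⁵×(1211.03)⁴ = 2.56 W.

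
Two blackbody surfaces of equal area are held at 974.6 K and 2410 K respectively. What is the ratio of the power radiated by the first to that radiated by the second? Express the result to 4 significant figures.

With equal areas, P₁/P₂ = (T₁/T₂)⁴ = (974.6/2410)⁴ = 0.02674.

P₁/P₂ ≈ 0.02674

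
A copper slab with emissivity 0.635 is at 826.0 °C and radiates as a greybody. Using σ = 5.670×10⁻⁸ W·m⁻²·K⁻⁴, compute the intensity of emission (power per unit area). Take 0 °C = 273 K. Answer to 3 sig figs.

T = 826.0 °C + 273 = 1099.0 K.
Stefan–Boltzmann: I = εσT⁴ = 0.635 × 5.670×10⁻⁸ × (1099.0)⁴ = 5.25×10⁴ W/m².

I ≈ 5.25×10⁴ W/m²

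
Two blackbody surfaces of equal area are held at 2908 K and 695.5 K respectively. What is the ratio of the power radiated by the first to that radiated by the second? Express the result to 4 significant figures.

With equal areas, P₁/P₂ = (T₁/T₂)⁴ = (2908/695.5)⁴ = 305.6.

P₁/P₂ ≈ 305.6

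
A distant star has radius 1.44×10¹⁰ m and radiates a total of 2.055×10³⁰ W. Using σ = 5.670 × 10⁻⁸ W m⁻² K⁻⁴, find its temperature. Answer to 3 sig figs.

T ≈ 1.09×10⁴ K

Surface area A = 4πR² = 4π(1.44×10¹⁰ m)² = 2.60576×10²¹ m².
P = σAT⁴ ⇒ T = (P/(σA))^(1/4) = (2.055×10³⁰/(5.670×10⁻⁸×2.60576×10²¹))^(1/4) = 1.09×10⁴ K.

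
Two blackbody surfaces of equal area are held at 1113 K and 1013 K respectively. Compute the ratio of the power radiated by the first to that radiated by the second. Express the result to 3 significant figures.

With equal areas, P₁/P₂ = (T₁/T₂)⁴ = (1113/1013)⁴ = 1.46.

P₁/P₂ ≈ 1.46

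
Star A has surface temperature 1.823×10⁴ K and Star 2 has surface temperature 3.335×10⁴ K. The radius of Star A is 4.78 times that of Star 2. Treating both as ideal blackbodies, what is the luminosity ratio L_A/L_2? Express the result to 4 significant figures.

L_A/L_2 ≈ 2.040

L ∝ R²T⁴, so L_A/L_2 = (R_A/R_2)²(T_A/T_2)⁴ = (4.78)² × (1.823×10⁴/3.335×10⁴)⁴ = 22.8484 × 0.0892819 = 2.040.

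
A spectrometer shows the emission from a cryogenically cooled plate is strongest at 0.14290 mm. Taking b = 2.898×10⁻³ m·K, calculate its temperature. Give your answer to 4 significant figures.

Wien's law gives T = b/λ_max = (2.898×10⁻³ m·K)/(1.4290×10⁻⁴ m) = 20.28 K.

T ≈ 20.28 K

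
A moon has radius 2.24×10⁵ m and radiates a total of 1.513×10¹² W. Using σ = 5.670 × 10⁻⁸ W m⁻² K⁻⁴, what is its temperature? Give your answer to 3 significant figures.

T ≈ 80.7 K

Surface area A = 4πR² = 4π(2.24×10⁵ m)² = 6.30530×10¹¹ m².
P = σAT⁴ ⇒ T = (P/(σA))^(1/4) = (1.513×10¹²/(5.670×10⁻⁸×6.30530×10¹¹))^(1/4) = 80.7 K.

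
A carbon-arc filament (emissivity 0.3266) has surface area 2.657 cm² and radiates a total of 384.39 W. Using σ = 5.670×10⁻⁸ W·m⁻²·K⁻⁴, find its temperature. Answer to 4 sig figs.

T ≈ 2973 K

Area A = 2.657 cm² = 2.657×10⁻⁴ m².
P = εσAT⁴ ⇒ T = (P/(εσA))^(1/4) = (384.39/(0.3266×5.670×10⁻⁸×2.657×10⁻⁴))^(1/4) = 2973 K.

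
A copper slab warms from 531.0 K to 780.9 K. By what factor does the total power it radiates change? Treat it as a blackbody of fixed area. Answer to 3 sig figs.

P ∝ T⁴, so P₂/P₁ = (T₂/T₁)⁴ = (780.9/531.0)⁴ = (1.47062)⁴ = 4.68.

P₂/P₁ ≈ 4.68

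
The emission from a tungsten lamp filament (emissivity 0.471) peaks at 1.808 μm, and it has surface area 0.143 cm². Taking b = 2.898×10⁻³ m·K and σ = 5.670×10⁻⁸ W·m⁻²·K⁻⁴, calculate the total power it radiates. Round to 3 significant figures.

P ≈ 2.52 W

Wien's law: T = b/λ_max = 2.898×10⁻³/1.808×10⁻⁶ = 1602.88 K.
Area A = 0.143 cm² = 1.43×10⁻⁵ m².
Then P = εσAT⁴ = 0.471×5.670×10⁻⁸×1.43×10⁻⁵×(1602.88)⁴ = 2.52 W.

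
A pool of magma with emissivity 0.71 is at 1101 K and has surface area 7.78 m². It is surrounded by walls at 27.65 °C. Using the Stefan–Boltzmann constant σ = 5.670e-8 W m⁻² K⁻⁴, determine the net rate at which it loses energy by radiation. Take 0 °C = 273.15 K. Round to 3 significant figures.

Net loss ≈ 4.58×10⁵ W

Surroundings: T = 27.65 °C + 273.15 = 300.80 K.
Area A = 7.78 m².
Net radiated power P_net = εσA(T⁴ − T₀⁴) = 0.71×5.670×10⁻⁸×7.78×(1101⁴ − 300.80⁴).
T⁴ − T₀⁴ = 1.46943×10¹² − 8.18675×10⁹ = 1.46124×10¹² K⁴, so P_net = 4.58×10⁵ W.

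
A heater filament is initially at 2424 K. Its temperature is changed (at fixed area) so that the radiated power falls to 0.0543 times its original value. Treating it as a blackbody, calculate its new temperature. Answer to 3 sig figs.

T₂ ≈ 1.17×10³ K

P ∝ T⁴, so T₂/T₁ = (P₂/P₁)^(1/4) = (0.0543)^(1/4) = 0.482725.
T₂ = 2424 × 0.482725 = 1.17×10³ K.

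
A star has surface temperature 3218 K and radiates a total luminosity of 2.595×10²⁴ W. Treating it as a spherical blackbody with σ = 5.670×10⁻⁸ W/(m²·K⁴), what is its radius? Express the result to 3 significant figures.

R ≈ 1.84×10⁸ m

L = 4πR²σT⁴ ⇒ R = √(L/(4πσT⁴)).
σT⁴ = 6.08033×10⁶ W/m², so R = √(2.595×10²⁴/(4π×6.08033×10⁶)) = 1.84×10⁸ m.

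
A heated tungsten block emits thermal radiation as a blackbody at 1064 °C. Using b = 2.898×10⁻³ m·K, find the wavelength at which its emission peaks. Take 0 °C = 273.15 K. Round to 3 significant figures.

T = 1064 °C + 273.15 = 1337.15 K.
Wien's displacement law: λ_max = b/T = (2.898×10⁻³ m·K)/(1337.15 K) = 2.167×10⁻⁶ m.
That is 2.17 μm, in the infrared range.

λ_max ≈ 2.17 μm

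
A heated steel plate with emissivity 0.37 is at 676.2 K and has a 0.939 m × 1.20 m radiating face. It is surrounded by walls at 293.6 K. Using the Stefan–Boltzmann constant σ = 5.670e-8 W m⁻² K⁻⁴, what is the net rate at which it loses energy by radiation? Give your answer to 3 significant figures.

Area A = 0.939 × 1.20 = 1.1268 m².
Net radiated power P_net = εσA(T⁴ − T₀⁴) = 0.37×5.670×10⁻⁸×1.1268×(676.2⁴ − 293.6⁴).
T⁴ − T₀⁴ = 2.09074×10¹¹ − 7.43061×10⁹ = 2.01643×10¹¹ K⁴, so P_net = 4.77×10³ W.

Net loss ≈ 4.77×10³ W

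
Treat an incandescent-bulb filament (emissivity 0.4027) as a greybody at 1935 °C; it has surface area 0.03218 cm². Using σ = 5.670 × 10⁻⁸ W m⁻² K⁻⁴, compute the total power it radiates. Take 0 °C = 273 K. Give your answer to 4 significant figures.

T = 1935 °C + 273 = 2208 K.
Area A = 0.03218 cm² = 3.218×10⁻⁶ m².
P = εσAT⁴ = 0.4027 × 5.670×10⁻⁸ × 3.218×10⁻⁶ × (2208)⁴ = 1.746 W.

P ≈ 1.746 W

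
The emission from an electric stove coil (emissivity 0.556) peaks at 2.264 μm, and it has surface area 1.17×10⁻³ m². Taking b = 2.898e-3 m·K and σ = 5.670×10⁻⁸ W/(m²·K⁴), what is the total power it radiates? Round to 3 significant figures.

P ≈ 99.0 W

Wien's law: T = b/λ_max = 2.898×10⁻³/2.264×10⁻⁶ = 1280.04 K.
Area A = 1.17×10⁻³ m².
Then P = εσAT⁴ = 0.556×5.670×10⁻⁸×1.17×10⁻³×(1280.04)⁴ = 99.0 W.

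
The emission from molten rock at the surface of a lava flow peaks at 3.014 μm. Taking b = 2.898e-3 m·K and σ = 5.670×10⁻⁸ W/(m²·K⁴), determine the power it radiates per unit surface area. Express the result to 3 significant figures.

I ≈ 4.85×10⁴ W/m²

Wien's law: T = b/λ_max = 2.898×10⁻³/3.014×10⁻⁶ = 961.513 K.
Then I = σT⁴ = 5.670×10⁻⁸×(961.513)⁴ = 4.85×10⁴ W/m².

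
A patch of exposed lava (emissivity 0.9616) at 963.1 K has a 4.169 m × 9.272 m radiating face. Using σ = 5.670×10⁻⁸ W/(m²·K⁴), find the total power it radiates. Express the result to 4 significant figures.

P ≈ 1.813×10⁶ W

Area A = 4.169 × 9.272 = 38.655 m².
P = εσAT⁴ = 0.9616 × 5.670×10⁻⁸ × 38.655 × (963.1)⁴ = 1.813×10⁶ W.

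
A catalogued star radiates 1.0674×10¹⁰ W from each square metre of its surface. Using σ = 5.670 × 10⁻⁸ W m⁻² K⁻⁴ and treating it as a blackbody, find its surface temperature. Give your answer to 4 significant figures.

T ≈ 2.083×10⁴ K

I = σT⁴, so T = (I/σ)^(1/4) = (1.0674×10¹⁰/(5.670×10⁻⁸))^(1/4) = 2.083×10⁴ K.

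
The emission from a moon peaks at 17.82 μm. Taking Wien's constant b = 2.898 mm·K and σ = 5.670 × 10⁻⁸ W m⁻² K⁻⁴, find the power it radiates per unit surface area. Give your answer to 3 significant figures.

Wien's law: T = b/λ_max = 2.898×10⁻³/1.782×10⁻⁵ = 162.626 K.
Then I = σT⁴ = 5.670×10⁻⁸×(162.626)⁴ = 39.7 W/m².

I ≈ 39.7 W/m²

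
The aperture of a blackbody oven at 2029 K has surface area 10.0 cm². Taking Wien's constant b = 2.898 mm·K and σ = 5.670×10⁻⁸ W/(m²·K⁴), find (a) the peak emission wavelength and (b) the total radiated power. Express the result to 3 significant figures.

(a) λ_max = b/T = 2.898×10⁻³/2029 = 1.428×10⁻⁶ m = 1.43 μm.
Area A = 10.0 cm² = 1.00×10⁻³ m².
(b) P = σAT⁴ = 5.670×10⁻⁸×1.00×10⁻³×(2029)⁴ = 961 W.

λ_max ≈ 1.43 μm; P ≈ 961 W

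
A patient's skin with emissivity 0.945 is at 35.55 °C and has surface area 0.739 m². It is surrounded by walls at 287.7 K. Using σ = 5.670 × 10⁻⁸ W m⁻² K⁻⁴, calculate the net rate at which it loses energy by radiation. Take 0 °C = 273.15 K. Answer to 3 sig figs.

T = 35.55 °C + 273.15 = 308.70 K.
Area A = 0.739 m².
Net radiated power P_net = εσA(T⁴ − T₀⁴) = 0.945×5.670×10⁻⁸×0.739×(308.70⁴ − 287.7⁴).
T⁴ − T₀⁴ = 9.08127×10⁹ − 6.85109×10⁹ = 2.23018×10⁹ K⁴, so P_net = 88.3 W.

Net loss ≈ 88.3 W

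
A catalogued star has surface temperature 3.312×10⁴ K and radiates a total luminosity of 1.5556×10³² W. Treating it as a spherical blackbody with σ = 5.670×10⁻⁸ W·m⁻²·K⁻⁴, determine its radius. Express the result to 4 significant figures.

R ≈ 1.347×10¹⁰ m

L = 4πR²σT⁴ ⇒ R = √(L/(4πσT⁴)).
σT⁴ = 6.82251×10¹⁰ W/m², so R = √(1.5556×10³²/(4π×6.82251×10¹⁰)) = 1.347×10¹⁰ m.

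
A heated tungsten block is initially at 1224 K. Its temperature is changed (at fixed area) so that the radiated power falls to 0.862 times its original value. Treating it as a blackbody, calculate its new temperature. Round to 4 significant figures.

P ∝ T⁴, so T₂/T₁ = (P₂/P₁)^(1/4) = (0.862)^(1/4) = 0.963556.
T₂ = 1224 × 0.963556 = 1179 K.

T₂ ≈ 1179 K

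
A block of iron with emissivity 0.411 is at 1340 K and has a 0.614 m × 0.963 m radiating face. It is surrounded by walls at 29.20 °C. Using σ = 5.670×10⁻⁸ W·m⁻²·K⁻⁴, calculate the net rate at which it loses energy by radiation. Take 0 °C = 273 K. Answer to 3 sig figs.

Surroundings: T = 29.20 °C + 273 = 302.20 K.
Area A = 0.614 × 0.963 = 0.591282 m².
Net radiated power P_net = εσA(T⁴ − T₀⁴) = 0.411×5.670×10⁻⁸×0.591282×(1340⁴ − 302.20⁴).
T⁴ − T₀⁴ = 3.22418×10¹² − 8.34023×10⁹ = 3.21584×10¹² K⁴, so P_net = 4.43×10⁴ W.

Net loss ≈ 4.43×10⁴ W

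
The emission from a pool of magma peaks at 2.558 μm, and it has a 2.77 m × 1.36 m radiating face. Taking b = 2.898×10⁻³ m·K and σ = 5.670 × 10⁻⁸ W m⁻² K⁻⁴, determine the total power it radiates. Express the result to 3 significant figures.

P ≈ 3.52×10⁵ W

Wien's law: T = b/λ_max = 2.898×10⁻³/2.558×10⁻⁶ = 1132.92 K.
Area A = 2.77 × 1.36 = 3.7672 m².
Then P = σAT⁴ = 5.670×10⁻⁸×3.7672×(1132.92)⁴ = 3.52×10⁵ W.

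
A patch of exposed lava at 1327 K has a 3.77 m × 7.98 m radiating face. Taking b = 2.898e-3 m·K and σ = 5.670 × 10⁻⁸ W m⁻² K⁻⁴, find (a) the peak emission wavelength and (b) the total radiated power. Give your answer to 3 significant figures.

λ_max ≈ 2.18 μm; P ≈ 5.29×10⁶ W

(a) λ_max = b/T = 2.898×10⁻³/1327 = 2.184×10⁻⁶ m = 2.18 μm.
Area A = 3.77 × 7.98 = 30.0846 m².
(b) P = σAT⁴ = 5.670×10⁻⁸×30.0846×(1327)⁴ = 5.29×10⁶ W.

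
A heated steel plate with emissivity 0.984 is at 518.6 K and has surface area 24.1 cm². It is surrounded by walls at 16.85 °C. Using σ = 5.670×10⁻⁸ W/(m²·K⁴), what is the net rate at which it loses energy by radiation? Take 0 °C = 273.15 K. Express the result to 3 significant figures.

Surroundings: T = 16.85 °C + 273.15 = 290.00 K.
Area A = 24.1 cm² = 2.41×10⁻³ m².
Net radiated power P_net = εσA(T⁴ − T₀⁴) = 0.984×5.670×10⁻⁸×2.41×10⁻³×(518.6⁴ − 290.00⁴).
T⁴ − T₀⁴ = 7.23319×10¹⁰ − 7.07281×10⁹ = 6.52591×10¹⁰ K⁴, so P_net = 8.77 W.

Net loss ≈ 8.77 W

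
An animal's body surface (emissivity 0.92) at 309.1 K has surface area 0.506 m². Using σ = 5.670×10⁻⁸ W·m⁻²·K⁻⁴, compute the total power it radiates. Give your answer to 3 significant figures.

P ≈ 241 W

Area A = 0.506 m².
P = εσAT⁴ = 0.92 × 5.670×10⁻⁸ × 0.506 × (309.1)⁴ = 241 W.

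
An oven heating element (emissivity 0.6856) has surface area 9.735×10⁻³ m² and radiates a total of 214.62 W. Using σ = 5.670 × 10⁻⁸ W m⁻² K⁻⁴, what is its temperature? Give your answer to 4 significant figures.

T ≈ 867.8 K

Area A = 9.735×10⁻³ m².
P = εσAT⁴ ⇒ T = (P/(εσA))^(1/4) = (214.62/(0.6856×5.670×10⁻⁸×9.735×10⁻³))^(1/4) = 867.8 K.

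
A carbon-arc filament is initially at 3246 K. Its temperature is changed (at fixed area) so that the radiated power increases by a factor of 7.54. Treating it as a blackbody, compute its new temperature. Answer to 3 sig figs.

T₂ ≈ 5.38×10³ K

P ∝ T⁴, so T₂/T₁ = (P₂/P₁)^(1/4) = (7.54)^(1/4) = 1.65708.
T₂ = 3246 × 1.65708 = 5.38×10³ K.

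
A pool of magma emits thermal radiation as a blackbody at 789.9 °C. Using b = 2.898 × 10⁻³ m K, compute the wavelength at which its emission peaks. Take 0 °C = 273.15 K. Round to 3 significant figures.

λ_max ≈ 2.73×10³ nm

T = 789.9 °C + 273.15 = 1063.05 K.
Wien's displacement law: λ_max = b/T = (2.898×10⁻³ m·K)/(1063.05 K) = 2.726×10⁻⁶ m.
That is 2.73×10³ nm, in the infrared range.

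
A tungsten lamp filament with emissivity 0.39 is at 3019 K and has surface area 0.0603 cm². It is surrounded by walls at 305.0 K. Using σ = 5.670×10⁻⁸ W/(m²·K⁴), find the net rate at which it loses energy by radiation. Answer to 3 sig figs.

Net loss ≈ 11.1 W

Area A = 0.0603 cm² = 6.03×10⁻⁶ m².
Net radiated power P_net = εσA(T⁴ − T₀⁴) = 0.39×5.670×10⁻⁸×6.03×10⁻⁶×(3019⁴ − 305.0⁴).
T⁴ − T₀⁴ = 8.30716×10¹³ − 8.65365×10⁹ = 8.30629×10¹³ K⁴, so P_net = 11.1 W.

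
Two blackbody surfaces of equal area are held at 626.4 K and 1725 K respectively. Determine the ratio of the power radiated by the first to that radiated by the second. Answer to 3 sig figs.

With equal areas, P₁/P₂ = (T₁/T₂)⁴ = (626.4/1725)⁴ = 0.0174.

P₁/P₂ ≈ 0.0174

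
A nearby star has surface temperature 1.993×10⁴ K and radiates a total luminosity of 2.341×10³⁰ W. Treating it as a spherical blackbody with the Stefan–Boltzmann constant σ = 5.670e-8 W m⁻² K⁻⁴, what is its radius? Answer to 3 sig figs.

R ≈ 4.56×10⁹ m

L = 4πR²σT⁴ ⇒ R = √(L/(4πσT⁴)).
σT⁴ = 8.94566×10⁹ W/m², so R = √(2.341×10³⁰/(4π×8.94566×10⁹)) = 4.56×10⁹ m.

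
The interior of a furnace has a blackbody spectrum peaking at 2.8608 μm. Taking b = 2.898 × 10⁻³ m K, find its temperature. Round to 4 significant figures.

T ≈ 1013 K

Wien's law gives T = b/λ_max = (2.898×10⁻³ m·K)/(2.8608×10⁻⁶ m) = 1013 K.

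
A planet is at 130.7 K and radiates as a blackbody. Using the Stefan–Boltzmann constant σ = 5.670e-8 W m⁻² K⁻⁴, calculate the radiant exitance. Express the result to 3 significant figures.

I ≈ 16.5 W/m²

Stefan–Boltzmann: I = σT⁴ = 5.670×10⁻⁸ × (130.7)⁴ = 16.5 W/m².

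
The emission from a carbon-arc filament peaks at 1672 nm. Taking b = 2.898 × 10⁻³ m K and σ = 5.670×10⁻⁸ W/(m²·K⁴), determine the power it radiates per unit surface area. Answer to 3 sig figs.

Wien's law: T = b/λ_max = 2.898×10⁻³/1.672×10⁻⁶ = 1733.25 K.
Then I = σT⁴ = 5.670×10⁻⁸×(1733.25)⁴ = 5.12×10⁵ W/m².

I ≈ 5.12×10⁵ W/m²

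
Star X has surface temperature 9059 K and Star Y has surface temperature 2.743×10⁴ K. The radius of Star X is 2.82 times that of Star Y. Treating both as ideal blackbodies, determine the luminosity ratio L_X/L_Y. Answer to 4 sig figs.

L_X/L_Y ≈ 0.09461

L ∝ R²T⁴, so L_X/L_Y = (R_X/R_Y)²(T_X/T_Y)⁴ = (2.82)² × (9059/2.743×10⁴)⁴ = 7.9524 × 0.0118965 = 0.09461.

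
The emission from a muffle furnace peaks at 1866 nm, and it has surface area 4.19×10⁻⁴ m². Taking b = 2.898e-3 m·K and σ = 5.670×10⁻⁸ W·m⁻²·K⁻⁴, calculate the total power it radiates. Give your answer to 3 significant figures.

Wien's law: T = b/λ_max = 2.898×10⁻³/1.866×10⁻⁶ = 1553.05 K.
Area A = 4.19×10⁻⁴ m².
Then P = σAT⁴ = 5.670×10⁻⁸×4.19×10⁻⁴×(1553.05)⁴ = 138 W.

P ≈ 138 W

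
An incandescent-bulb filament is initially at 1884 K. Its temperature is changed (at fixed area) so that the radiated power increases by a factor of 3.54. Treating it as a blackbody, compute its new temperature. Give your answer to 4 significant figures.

P ∝ T⁴, so T₂/T₁ = (P₂/P₁)^(1/4) = (3.54)^(1/4) = 1.37167.
T₂ = 1884 × 1.37167 = 2584 K.

T₂ ≈ 2584 K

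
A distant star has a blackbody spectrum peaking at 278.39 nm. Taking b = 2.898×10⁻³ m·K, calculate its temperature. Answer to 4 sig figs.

Wien's law gives T = b/λ_max = (2.898×10⁻³ m·K)/(2.7839×10⁻⁷ m) = 1.041×10⁴ K.

T ≈ 1.041×10⁴ K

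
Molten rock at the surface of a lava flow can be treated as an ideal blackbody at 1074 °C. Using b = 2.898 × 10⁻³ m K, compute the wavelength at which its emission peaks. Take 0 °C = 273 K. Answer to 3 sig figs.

T = 1074 °C + 273 = 1347 K.
Wien's displacement law: λ_max = b/T = (2.898×10⁻³ m·K)/(1347 K) = 2.151×10⁻⁶ m.
That is 2.15 μm, in the infrared range.

λ_max ≈ 2.15 μm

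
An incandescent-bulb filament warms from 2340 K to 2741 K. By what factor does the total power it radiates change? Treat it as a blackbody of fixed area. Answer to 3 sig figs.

P₂/P₁ ≈ 1.88

P ∝ T⁴, so P₂/P₁ = (T₂/T₁)⁴ = (2741/2340)⁴ = (1.17137)⁴ = 1.88.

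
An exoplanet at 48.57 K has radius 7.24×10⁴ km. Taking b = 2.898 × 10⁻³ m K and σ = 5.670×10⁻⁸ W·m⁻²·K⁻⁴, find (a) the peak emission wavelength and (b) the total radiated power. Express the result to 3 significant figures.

λ_max ≈ 59.7 μm; P ≈ 2.08×10¹⁶ W

(a) λ_max = b/T = 2.898×10⁻³/48.57 = 5.967×10⁻⁵ m = 59.7 μm.
Surface area A = 4πR² = 4π(7.24×10⁷ m)² = 6.58699×10¹⁶ m².
(b) P = σAT⁴ = 5.670×10⁻⁸×6.58699×10¹⁶×(48.57)⁴ = 2.08×10¹⁶ W.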